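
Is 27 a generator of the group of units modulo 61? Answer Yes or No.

φ(61) = 61 − 1 = 60 = 2^2 · 3 · 5.
It suffices to check that the order of 27 is not a proper divisor of 60: compute 27^(60/q) for q ∈ {2, 3, 5}.
27^30 ≡ 1 (mod 61)  [q = 2: ≡ 1 ✗]
27^20 ≡ 1 (mod 61)  [q = 3: ≡ 1 ✗]
27^12 ≡ 58 (mod 61)  [q = 5: ≢ 1 ✓]
The check at q = 2 fails, so 27 generates a proper subgroup.

No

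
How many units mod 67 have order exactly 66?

20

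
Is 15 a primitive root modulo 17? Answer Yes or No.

φ(17) = 17 − 1 = 16 = 2^4.
15 is a primitive root mod 17 iff 15^(φ(17)/q) ≢ 1 for every prime q | φ(17), i.e. q ∈ {2}.
15^8 ≡ 1 (mod 17)  [q = 2: ≡ 1 ✗]
Since 15^8 ≡ 1, the order of 15 divides 8 < 16, so 15 is not a primitive root.

No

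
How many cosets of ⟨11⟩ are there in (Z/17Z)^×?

1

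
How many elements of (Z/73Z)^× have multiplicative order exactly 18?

6

φ(73) = 73 − 1 = 72 = 2^3 · 3^2.
Since (Z/73Z)^× is cyclic of order 72, the number of elements of order d is φ(d) when d | 72 and 0 otherwise.
18 = 2 · 3^2 divides 72, and φ(18) = 6.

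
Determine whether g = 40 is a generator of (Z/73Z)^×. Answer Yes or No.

Yes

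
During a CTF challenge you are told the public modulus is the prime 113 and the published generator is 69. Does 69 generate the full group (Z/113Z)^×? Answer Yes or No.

No

φ(113) = 113 − 1 = 112 = 2^4 · 7.
Test 69^(112/q) mod 113 for each prime factor q of 112:
69^56 ≡ 1 (mod 113)  [q = 2: ≡ 1 ✗]
69^16 ≡ 1 (mod 113)  [q = 7: ≡ 1 ✗]
69^56 ≡ 1 shows ord(69) | 56, strictly less than φ(113); not a primitive root.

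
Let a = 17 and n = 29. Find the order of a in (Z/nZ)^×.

4

The order of 17 must divide φ(29) = 29 − 1 = 28 = 2^2 · 7.
Divisors of 28: 1, 2, 4, 7, 14, 28.
Test each divisor d:
17^1 ≡ 17 (mod 29)
17^2 ≡ 28 (mod 29)
17^4 ≡ 1 (mod 29) ✓
So ord_29(17) = 4.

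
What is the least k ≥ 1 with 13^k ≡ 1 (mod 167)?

166

Since 13 ∈ (Z/167Z)^×, its order divides φ(167) = 167 − 1 = 166 = 2 · 83.
Divisors of 166: 1, 2, 83, 166.
Evaluate successive powers at the divisors of 166:
13^1 ≡ 13 (mod 167)
13^2 ≡ 2 (mod 167)
13^83 ≡ 166 (mod 167)
13^166 ≡ 1 (mod 167) ✓
Hence ord(13) = 166.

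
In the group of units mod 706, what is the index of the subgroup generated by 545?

ord(545) | φ(706) = φ(2)·φ(353) = 1·352 = 352 = 2^5 · 11.
Divisors of 352: 1, 2, 4, 8, 11, 16, 22, 32, 44, 88, 176, 352.
Compute 545^d (mod 706) for the divisors d until we hit 1:
545^1 ≡ 545
545^2 ≡ 505
545^4 ≡ 159
545^8 ≡ 571
545^11 ≡ 699
545^16 ≡ 575
545^22 ≡ 49
545^32 ≡ 217
545^44 ≡ 283
545^88 ≡ 311
545^176 ≡ 705
545^352 ≡ 1
So ord_706(545) = 352, hence |⟨545⟩| = 352.
[(Z/706Z)^× : ⟨545⟩] = 352/352 = 1.

1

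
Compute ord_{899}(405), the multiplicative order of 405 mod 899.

10

ord(405) | φ(899) = φ(29·31) = (29−1)·(31−1) = 28·30 = 840 = 2^3 · 3 · 5 · 7.
Divisors of 840: 1, 2, 3, 4, 5, 6, 7, 8, 10, 12, 14, 15, 20, 21, 24, 28, 30, 35, 40, 42, 56, 60, 70, 84, 105, 120, 140, 168, 210, 280, 420, 840.
Test each divisor d:
405^1 ≡ 405 (mod 899)
405^2 ≡ 407 (mod 899)
405^3 ≡ 318 (mod 899)
405^4 ≡ 233 (mod 899)
405^5 ≡ 869 (mod 899)
405^6 ≡ 436 (mod 899)
405^7 ≡ 376 (mod 899)
405^8 ≡ 349 (mod 899)
405^10 ≡ 1 (mod 899) ✓
So ord_899(405) = 10.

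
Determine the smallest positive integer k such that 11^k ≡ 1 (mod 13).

12

By Lagrange's theorem, ord_13(11) divides φ(13) = 13 − 1 = 12 = 2^2 · 3.
Divisors of 12: 1, 2, 3, 4, 6, 12.
Check 11^d mod 13 for each divisor in increasing order:
11^1 ≡ 11 (mod 13)
11^2 ≡ 4 (mod 13)
11^3 ≡ 5 (mod 13)
11^4 ≡ 3 (mod 13)
11^6 ≡ 12 (mod 13)
11^12 ≡ 1 (mod 13) ✓
So ord_13(11) = 12.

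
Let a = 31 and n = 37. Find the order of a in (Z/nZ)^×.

The order of 31 must divide φ(37) = 37 − 1 = 36 = 2^2 · 3^2.
Divisors of 36: 1, 2, 3, 4, 6, 9, 12, 18, 36.
Test each divisor d:
31^1 ≡ 31 (mod 37)
31^2 ≡ 36 (mod 37)
31^3 ≡ 6 (mod 37)
31^4 ≡ 1 (mod 37) ✓
The smallest such exponent is 4, so the order of 31 is 4.

4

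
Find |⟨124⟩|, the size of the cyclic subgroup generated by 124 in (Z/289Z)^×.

272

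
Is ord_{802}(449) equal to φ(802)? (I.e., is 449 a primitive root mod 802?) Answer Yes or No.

No

φ(802) = φ(2)·φ(401) = 1·400 = 400 = 2^4 · 5^2.
Test 449^(400/q) mod 802 for each prime factor q of 400:
449^200 ≡ 801 (mod 802)  [q = 2: ≢ 1 ✓]
449^80 ≡ 1 (mod 802)  [q = 5: ≡ 1 ✗]
Since 449^80 ≡ 1, the order of 449 divides 80 < 400, so 449 is not a primitive root.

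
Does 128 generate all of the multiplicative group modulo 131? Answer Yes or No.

Yes

φ(131) = 131 − 1 = 130 = 2 · 5 · 13.
128 is a primitive root mod 131 iff 128^(φ(131)/q) ≢ 1 for every prime q | φ(131), i.e. q ∈ {2, 5, 13}.
128^65 ≡ 130 (mod 131)  [q = 2: ≢ 1 ✓]
128^26 ≡ 58 (mod 131)  [q = 5: ≢ 1 ✓]
128^10 ≡ 99 (mod 131)  [q = 13: ≢ 1 ✓]
All checks pass, so 128 has order 130 and is a primitive root modulo 131.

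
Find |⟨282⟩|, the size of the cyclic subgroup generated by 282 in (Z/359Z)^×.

179

ord(282) | φ(359) = 359 − 1 = 358 = 2 · 179.
Divisors of 358: 1, 2, 179, 358.
Compute 282^d (mod 359) for the divisors d until we hit 1:
282^1 ≡ 282
282^2 ≡ 185
282^179 ≡ 1
Therefore the multiplicative order of 282 modulo 359 is 179.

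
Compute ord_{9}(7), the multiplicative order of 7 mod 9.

3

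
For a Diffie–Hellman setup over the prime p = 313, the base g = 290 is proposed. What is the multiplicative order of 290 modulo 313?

104

By Lagrange's theorem, ord_313(290) divides φ(313) = 313 − 1 = 312 = 2^3 · 3 · 13.
Divisors of 312: 1, 2, 3, 4, 6, 8, 12, 13, 24, 26, 39, 52, 78, 104, 156, 312.
Test each divisor d:
290^1 ≡ 290 (mod 313)
290^2 ≡ 216 (mod 313)
290^3 ≡ 40 (mod 313)
290^4 ≡ 19 (mod 313)
290^6 ≡ 35 (mod 313)
290^8 ≡ 48 (mod 313)
290^12 ≡ 286 (mod 313)
290^13 ≡ 308 (mod 313)
290^24 ≡ 103 (mod 313)
290^26 ≡ 25 (mod 313)
290^39 ≡ 188 (mod 313)
290^52 ≡ 312 (mod 313)
290^78 ≡ 288 (mod 313)
290^104 ≡ 1 (mod 313) ✓
The smallest such exponent is 104, so the order of 290 is 104.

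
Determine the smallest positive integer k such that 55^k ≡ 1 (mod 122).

By Lagrange's theorem, ord_122(55) divides φ(122) = φ(2)·φ(61) = 1·60 = 60 = 2^2 · 3 · 5.
Divisors of 60: 1, 2, 3, 4, 5, 6, 10, 12, 15, 20, 30, 60.
Test each divisor d:
55^1 ≡ 55 (mod 122)
55^2 ≡ 97 (mod 122)
55^3 ≡ 89 (mod 122)
55^4 ≡ 15 (mod 122)
55^5 ≡ 93 (mod 122)
55^6 ≡ 113 (mod 122)
55^10 ≡ 109 (mod 122)
55^12 ≡ 81 (mod 122)
55^15 ≡ 11 (mod 122)
55^20 ≡ 47 (mod 122)
55^30 ≡ 121 (mod 122)
55^60 ≡ 1 (mod 122) ✓
Therefore the multiplicative order of 55 modulo 122 is 60.

60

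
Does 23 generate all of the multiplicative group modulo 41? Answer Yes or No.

No

φ(41) = 41 − 1 = 40 = 2^3 · 5.
23 is a primitive root mod 41 iff 23^(φ(41)/q) ≢ 1 for every prime q | φ(41), i.e. q ∈ {2, 5}.
23^20 ≡ 1 (mod 41)  [q = 2: ≡ 1 ✗]
23^8 ≡ 10 (mod 41)  [q = 5: ≢ 1 ✓]
The check at q = 2 fails, so 23 generates a proper subgroup.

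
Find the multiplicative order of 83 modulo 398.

The order of 83 must divide φ(398) = φ(2)·φ(199) = 1·198 = 198 = 2 · 3^2 · 11.
Divisors of 198: 1, 2, 3, 6, 9, 11, 18, 22, 33, 66, 99, 198.
Test each divisor d:
83^1 ≡ 83 (mod 398)
83^2 ≡ 123 (mod 398)
83^3 ≡ 259 (mod 398)
83^6 ≡ 217 (mod 398)
83^9 ≡ 85 (mod 398)
83^11 ≡ 107 (mod 398)
83^18 ≡ 61 (mod 398)
83^22 ≡ 305 (mod 398)
83^33 ≡ 397 (mod 398)
83^66 ≡ 1 (mod 398) ✓
The smallest such exponent is 66, so the order of 83 is 66.

66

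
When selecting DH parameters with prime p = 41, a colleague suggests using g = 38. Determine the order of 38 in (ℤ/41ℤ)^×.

By Lagrange's theorem, ord_41(38) divides φ(41) = 41 − 1 = 40 = 2^3 · 5.
Divisors of 40: 1, 2, 4, 5, 8, 10, 20, 40.
Check 38^d mod 41 for each divisor in increasing order:
38^1 ≡ 38 (mod 41)
38^2 ≡ 9 (mod 41)
38^4 ≡ 40 (mod 41)
38^5 ≡ 3 (mod 41)
38^8 ≡ 1 (mod 41) ✓
Hence ord(38) = 8.

8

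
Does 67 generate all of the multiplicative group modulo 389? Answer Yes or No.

No

φ(389) = 389 − 1 = 388 = 2^2 · 97.
An element g generates (Z/389Z)^× iff g^(388/q) ≢ 1 (mod 389) for each prime q ∈ {2, 97}.
67^194 ≡ 1 (mod 389)  [q = 2: ≡ 1 ✗]
67^4 ≡ 143 (mod 389)  [q = 97: ≢ 1 ✓]
The check at q = 2 fails, so 67 generates a proper subgroup.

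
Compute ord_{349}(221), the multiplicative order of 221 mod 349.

348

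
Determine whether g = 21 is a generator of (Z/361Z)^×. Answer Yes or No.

Yes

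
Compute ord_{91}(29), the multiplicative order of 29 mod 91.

3

By Lagrange's theorem, ord_91(29) divides φ(91) = φ(7·13) = (7−1)·(13−1) = 6·12 = 72 = 2^3 · 3^2.
Divisors of 72: 1, 2, 3, 4, 6, 8, 9, 12, 18, 24, 36, 72.
Check 29^d mod 91 for each divisor in increasing order:
29^1 ≡ 29 (mod 91)
29^2 ≡ 22 (mod 91)
29^3 ≡ 1 (mod 91) ✓
Therefore the multiplicative order of 29 modulo 91 is 3.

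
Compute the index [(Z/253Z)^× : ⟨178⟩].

Since 178 ∈ (Z/253Z)^×, its order divides φ(253) = φ(11·23) = (11−1)·(23−1) = 10·22 = 220 = 2^2 · 5 · 11.
Divisors of 220: 1, 2, 4, 5, 10, 11, 20, 22, 44, 55, 110, 220.
Compute 178^d (mod 253) for the divisors d until we hit 1:
178^1 ≡ 178
178^2 ≡ 59
178^4 ≡ 192
178^5 ≡ 21
178^10 ≡ 188
178^11 ≡ 68
178^20 ≡ 177
178^22 ≡ 70
178^44 ≡ 93
178^55 ≡ 252
178^110 ≡ 1
Thus |⟨178⟩| = ord(178) = 110.
[(Z/253Z)^× : ⟨178⟩] = 220/110 = 2.

2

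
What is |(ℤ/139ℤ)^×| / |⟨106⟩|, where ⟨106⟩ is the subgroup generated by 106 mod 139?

6

ord(106) | φ(139) = 139 − 1 = 138 = 2 · 3 · 23.
Divisors of 138: 1, 2, 3, 6, 23, 46, 69, 138.
Check 106^d mod 139 for each divisor in increasing order:
106^1 ≡ 106
106^2 ≡ 116
106^3 ≡ 64
106^6 ≡ 65
106^23 ≡ 1
Thus |⟨106⟩| = ord(106) = 23.
The index is φ(139) / ord(106) = 138 / 23 = 6.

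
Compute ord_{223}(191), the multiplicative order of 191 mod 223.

74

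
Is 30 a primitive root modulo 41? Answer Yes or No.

φ(41) = 41 − 1 = 40 = 2^3 · 5.
It suffices to check that the order of 30 is not a proper divisor of 40: compute 30^(40/q) for q ∈ {2, 5}.
30^20 ≡ 40 (mod 41)  [q = 2: ≢ 1 ✓]
30^8 ≡ 16 (mod 41)  [q = 5: ≢ 1 ✓]
All checks pass, so 30 has order 40 and is a primitive root modulo 41.

Yes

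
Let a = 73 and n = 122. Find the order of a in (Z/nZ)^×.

15

The order of 73 must divide φ(122) = φ(2)·φ(61) = 1·60 = 60 = 2^2 · 3 · 5.
Divisors of 60: 1, 2, 3, 4, 5, 6, 10, 12, 15, 20, 30, 60.
Test each divisor d:
73^1 ≡ 73 (mod 122)
73^2 ≡ 83 (mod 122)
73^3 ≡ 81 (mod 122)
73^4 ≡ 57 (mod 122)
73^5 ≡ 13 (mod 122)
73^6 ≡ 95 (mod 122)
73^10 ≡ 47 (mod 122)
73^12 ≡ 119 (mod 122)
73^15 ≡ 1 (mod 122) ✓
The smallest such exponent is 15, so the order of 73 is 15.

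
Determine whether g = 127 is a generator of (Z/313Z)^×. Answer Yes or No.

φ(313) = 313 − 1 = 312 = 2^3 · 3 · 13.
127 is a primitive root mod 313 iff 127^(φ(313)/q) ≢ 1 for every prime q | φ(313), i.e. q ∈ {2, 3, 13}.
127^156 ≡ 312 (mod 313)  [q = 2: ≢ 1 ✓]
127^104 ≡ 214 (mod 313)  [q = 3: ≢ 1 ✓]
127^24 ≡ 277 (mod 313)  [q = 13: ≢ 1 ✓]
Every test exponent gives a nontrivial residue, hence 127 generates the full group.

Yes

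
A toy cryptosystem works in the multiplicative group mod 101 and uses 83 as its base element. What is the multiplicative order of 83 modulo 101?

100

Since 83 ∈ (Z/101Z)^×, its order divides φ(101) = 101 − 1 = 100 = 2^2 · 5^2.
Divisors of 100: 1, 2, 4, 5, 10, 20, 25, 50, 100.
Evaluate successive powers at the divisors of 100:
83^1 ≡ 83 (mod 101)
83^2 ≡ 21 (mod 101)
83^4 ≡ 37 (mod 101)
83^5 ≡ 41 (mod 101)
83^10 ≡ 65 (mod 101)
83^20 ≡ 84 (mod 101)
83^25 ≡ 10 (mod 101)
83^50 ≡ 100 (mod 101)
83^100 ≡ 1 (mod 101) ✓
Therefore the multiplicative order of 83 modulo 101 is 100.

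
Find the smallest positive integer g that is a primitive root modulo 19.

2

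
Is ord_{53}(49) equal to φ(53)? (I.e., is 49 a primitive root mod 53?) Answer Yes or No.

No

φ(53) = 53 − 1 = 52 = 2^2 · 13.
49 is a primitive root mod 53 iff 49^(φ(53)/q) ≢ 1 for every prime q | φ(53), i.e. q ∈ {2, 13}.
49^26 ≡ 1 (mod 53)  [q = 2: ≡ 1 ✗]
49^4 ≡ 44 (mod 53)  [q = 13: ≢ 1 ✓]
The check at q = 2 fails, so 49 generates a proper subgroup.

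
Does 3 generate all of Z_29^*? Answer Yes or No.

Yes

φ(29) = 29 − 1 = 28 = 2^2 · 7.
3 is a primitive root mod 29 iff 3^(φ(29)/q) ≢ 1 for every prime q | φ(29), i.e. q ∈ {2, 7}.
3^14 ≡ 28 (mod 29)  [q = 2: ≢ 1 ✓]
3^4 ≡ 23 (mod 29)  [q = 7: ≢ 1 ✓]
Every test exponent gives a nontrivial residue, hence 3 generates the full group.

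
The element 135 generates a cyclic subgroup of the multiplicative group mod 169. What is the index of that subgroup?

3

Since 135 ∈ (Z/169Z)^×, its order divides φ(169) = φ(13^2) = 13·(13−1) = 156 = 2^2 · 3 · 13.
Divisors of 156: 1, 2, 3, 4, 6, 12, 13, 26, 39, 52, 78, 156.
Check 135^d mod 169 for each divisor in increasing order:
135^1 ≡ 135
135^2 ≡ 142
135^3 ≡ 73
135^4 ≡ 53
135^6 ≡ 90
135^12 ≡ 157
135^13 ≡ 70
135^26 ≡ 168
135^39 ≡ 99
135^52 ≡ 1
The order of 135 is 52, so the subgroup it generates has 52 elements.
[(Z/169Z)^× : ⟨135⟩] = 156/52 = 3.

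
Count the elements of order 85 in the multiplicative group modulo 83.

0

φ(83) = 83 − 1 = 82 = 2 · 41.
(Z/83Z)^× is cyclic (|G| = 82); a cyclic group of order m has exactly φ(d) elements of each order d | m, and none otherwise.
85 does not divide 82, so no element of (Z/83Z)^× has order 85.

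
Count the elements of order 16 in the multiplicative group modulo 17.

8

φ(17) = 17 − 1 = 16 = 2^4.
(Z/17Z)^× is cyclic (|G| = 16); a cyclic group of order m has exactly φ(d) elements of each order d | m, and none otherwise.
16 = 2^4 divides 16, and φ(16) = 8.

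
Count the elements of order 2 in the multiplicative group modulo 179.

φ(179) = 179 − 1 = 178 = 2 · 89.
In a cyclic group of order 178, there are φ(d) elements of order d for each divisor d of 178, and zero for non-divisors.
2 | 178, and φ(2) = 2 − 1 = 1.

1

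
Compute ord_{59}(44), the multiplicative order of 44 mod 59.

58

The order of 44 must divide φ(59) = 59 − 1 = 58 = 2 · 29.
Divisors of 58: 1, 2, 29, 58.
Check 44^d mod 59 for each divisor in increasing order:
44^1 ≡ 44 (mod 59)
44^2 ≡ 48 (mod 59)
44^29 ≡ 58 (mod 59)
44^58 ≡ 1 (mod 59) ✓
Hence ord(44) = 58.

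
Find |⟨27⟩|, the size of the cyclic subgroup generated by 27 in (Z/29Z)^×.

ord(27) | φ(29) = 29 − 1 = 28 = 2^2 · 7.
Divisors of 28: 1, 2, 4, 7, 14, 28.
Test each divisor d:
27^1 ≡ 27
27^2 ≡ 4
27^4 ≡ 16
27^7 ≡ 17
27^14 ≡ 28
27^28 ≡ 1
The smallest such exponent is 28, so the order of 27 is 28.

28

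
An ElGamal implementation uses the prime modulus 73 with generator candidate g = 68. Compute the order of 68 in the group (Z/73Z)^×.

72

The order of 68 must divide φ(73) = 73 − 1 = 72 = 2^3 · 3^2.
Divisors of 72: 1, 2, 3, 4, 6, 8, 9, 12, 18, 24, 36, 72.
Check 68^d mod 73 for each divisor in increasing order:
68^1 ≡ 68
68^2 ≡ 25
68^3 ≡ 21
68^4 ≡ 41
68^6 ≡ 3
68^8 ≡ 2
68^9 ≡ 63
68^12 ≡ 9
68^18 ≡ 27
68^24 ≡ 8
68^36 ≡ 72
68^72 ≡ 1
Therefore the multiplicative order of 68 modulo 73 is 72.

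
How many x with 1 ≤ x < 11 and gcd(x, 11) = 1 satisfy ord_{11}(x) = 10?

4

φ(11) = 11 − 1 = 10 = 2 · 5.
In a cyclic group of order 10, there are φ(d) elements of order d for each divisor d of 10, and zero for non-divisors.
10 = 2 · 5 divides 10, and φ(10) = 4.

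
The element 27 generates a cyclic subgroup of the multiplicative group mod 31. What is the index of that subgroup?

By Lagrange's theorem, ord_31(27) divides φ(31) = 31 − 1 = 30 = 2 · 3 · 5.
Divisors of 30: 1, 2, 3, 5, 6, 10, 15, 30.
Test each divisor d:
27^1 ≡ 27 (mod 31)
27^2 ≡ 16 (mod 31)
27^3 ≡ 29 (mod 31)
27^5 ≡ 30 (mod 31)
27^6 ≡ 4 (mod 31)
27^10 ≡ 1 (mod 31) ✓
So ord_31(27) = 10, hence |⟨27⟩| = 10.
The index is φ(31) / ord(27) = 30 / 10 = 3.

3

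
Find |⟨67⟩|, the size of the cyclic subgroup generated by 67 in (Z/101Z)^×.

100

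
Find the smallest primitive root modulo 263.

φ(263) = 263 − 1 = 262 = 2 · 131.
g is a primitive root iff g^(262/q) ≢ 1 (mod 263) for each prime q ∈ {2, 131}.
g = 2: 2^131 ≡ 1 — hits 1, so not a primitive root.
g = 3: 3^131 ≡ 1 — hits 1, so not a primitive root.
g = 4: 4^131 ≡ 1 — hits 1, so not a primitive root.
g = 5: 5^131 ≡ 262; 5^2 ≡ 25 — none is 1, so 5 is a primitive root.
Hence the least primitive root of 263 is 5.

5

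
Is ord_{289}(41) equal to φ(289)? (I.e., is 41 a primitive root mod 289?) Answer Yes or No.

Yes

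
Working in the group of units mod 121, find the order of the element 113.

Since 113 ∈ (Z/121Z)^×, its order divides φ(121) = φ(11^2) = 11·(11−1) = 110 = 2 · 5 · 11.
Divisors of 110: 1, 2, 5, 10, 11, 22, 55, 110.
Compute 113^d (mod 121) for the divisors d until we hit 1:
113^1 ≡ 113 (mod 121)
113^2 ≡ 64 (mod 121)
113^5 ≡ 23 (mod 121)
113^10 ≡ 45 (mod 121)
113^11 ≡ 3 (mod 121)
113^22 ≡ 9 (mod 121)
113^55 ≡ 1 (mod 121) ✓
The smallest such exponent is 55, so the order of 113 is 55.

55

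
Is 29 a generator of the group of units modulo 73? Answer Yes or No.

φ(73) = 73 − 1 = 72 = 2^3 · 3^2.
Test 29^(72/q) mod 73 for each prime factor q of 72:
29^36 ≡ 72 (mod 73)  [q = 2: ≢ 1 ✓]
29^24 ≡ 64 (mod 73)  [q = 3: ≢ 1 ✓]
All checks pass, so 29 has order 72 and is a primitive root modulo 73.

Yes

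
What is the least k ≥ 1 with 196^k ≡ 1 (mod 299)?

11

ord(196) | φ(299) = φ(13·23) = (13−1)·(23−1) = 12·22 = 264 = 2^3 · 3 · 11.
Divisors of 264: 1, 2, 3, 4, 6, 8, 11, 12, 22, 24, 33, 44, 66, 88, 132, 264.
Compute 196^d (mod 299) for the divisors d until we hit 1:
196^1 ≡ 196 (mod 299)
196^2 ≡ 144 (mod 299)
196^3 ≡ 118 (mod 299)
196^4 ≡ 105 (mod 299)
196^6 ≡ 170 (mod 299)
196^8 ≡ 261 (mod 299)
196^11 ≡ 1 (mod 299) ✓
Therefore the multiplicative order of 196 modulo 299 is 11.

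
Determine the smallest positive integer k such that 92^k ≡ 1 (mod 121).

By Lagrange's theorem, ord_121(92) divides φ(121) = φ(11^2) = 11·(11−1) = 110 = 2 · 5 · 11.
Divisors of 110: 1, 2, 5, 10, 11, 22, 55, 110.
Evaluate successive powers at the divisors of 110:
92^1 ≡ 92 (mod 121)
92^2 ≡ 115 (mod 121)
92^5 ≡ 45 (mod 121)
92^10 ≡ 89 (mod 121)
92^11 ≡ 81 (mod 121)
92^22 ≡ 27 (mod 121)
92^55 ≡ 1 (mod 121) ✓
Therefore the multiplicative order of 92 modulo 121 is 55.

55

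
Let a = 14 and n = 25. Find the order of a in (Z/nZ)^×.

By Lagrange's theorem, ord_25(14) divides φ(25) = φ(5^2) = 5·(5−1) = 20 = 2^2 · 5.
Divisors of 20: 1, 2, 4, 5, 10, 20.
Compute 14^d (mod 25) for the divisors d until we hit 1:
14^1 ≡ 14
14^2 ≡ 21
14^4 ≡ 16
14^5 ≡ 24
14^10 ≡ 1
So ord_25(14) = 10.

10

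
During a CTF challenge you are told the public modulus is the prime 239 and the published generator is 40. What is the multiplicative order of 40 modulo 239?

17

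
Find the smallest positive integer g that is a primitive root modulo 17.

φ(17) = 17 − 1 = 16 = 2^4.
Test candidates g = 2, 3, … against the prime factors q ∈ {2} of φ(17): g is a generator iff g^(16/q) ≢ 1 for every such q.
g = 2: 2^8 ≡ 1 — hits 1, so not a primitive root.
g = 3: 3^8 ≡ 16 — none is 1, so 3 is a primitive root.
Hence the least primitive root of 17 is 3.

3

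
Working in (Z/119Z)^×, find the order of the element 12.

48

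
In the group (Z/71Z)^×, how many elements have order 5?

4

φ(71) = 71 − 1 = 70 = 2 · 5 · 7.
(Z/71Z)^× is cyclic (|G| = 70); a cyclic group of order m has exactly φ(d) elements of each order d | m, and none otherwise.
5 | 70, and φ(5) = 5 − 1 = 4.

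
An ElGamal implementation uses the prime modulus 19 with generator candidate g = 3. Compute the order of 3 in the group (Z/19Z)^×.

18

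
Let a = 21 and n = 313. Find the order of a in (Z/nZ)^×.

The order of 21 must divide φ(313) = 313 − 1 = 312 = 2^3 · 3 · 13.
Divisors of 312: 1, 2, 3, 4, 6, 8, 12, 13, 24, 26, 39, 52, 78, 104, 156, 312.
Compute 21^d (mod 313) for the divisors d until we hit 1:
21^1 ≡ 21
21^2 ≡ 128
21^3 ≡ 184
21^4 ≡ 108
21^6 ≡ 52
21^8 ≡ 83
21^12 ≡ 200
21^13 ≡ 131
21^24 ≡ 249
21^26 ≡ 259
21^39 ≡ 125
21^52 ≡ 99
21^78 ≡ 288
21^104 ≡ 98
21^156 ≡ 312
21^312 ≡ 1
Hence ord(21) = 312.

312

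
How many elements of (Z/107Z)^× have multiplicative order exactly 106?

52

φ(107) = 107 − 1 = 106 = 2 · 53.
Since (Z/107Z)^× is cyclic of order 106, the number of elements of order d is φ(d) when d | 106 and 0 otherwise.
106 = 2 · 53 divides 106, and φ(106) = 52.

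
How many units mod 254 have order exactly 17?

φ(254) = φ(2)·φ(127) = 1·126 = 126 = 2 · 3^2 · 7.
(Z/254Z)^× is cyclic (|G| = 126); a cyclic group of order m has exactly φ(d) elements of each order d | m, and none otherwise.
17 does not divide 126, so no element of (Z/254Z)^× has order 17.

0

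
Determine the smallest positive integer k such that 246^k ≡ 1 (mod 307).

153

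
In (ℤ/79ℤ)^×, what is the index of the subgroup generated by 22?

ord(22) | φ(79) = 79 − 1 = 78 = 2 · 3 · 13.
Divisors of 78: 1, 2, 3, 6, 13, 26, 39, 78.
Check 22^d mod 79 for each divisor in increasing order:
22^1 ≡ 22
22^2 ≡ 10
22^3 ≡ 62
22^6 ≡ 52
22^13 ≡ 1
So ord_79(22) = 13, hence |⟨22⟩| = 13.
Index = |(Z/79Z)^×| / |⟨22⟩| = 78 / 13 = 6.

6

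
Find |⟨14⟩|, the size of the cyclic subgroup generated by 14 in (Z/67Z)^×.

11

The order of 14 must divide φ(67) = 67 − 1 = 66 = 2 · 3 · 11.
Divisors of 66: 1, 2, 3, 6, 11, 22, 33, 66.
Compute 14^d (mod 67) for the divisors d until we hit 1:
14^1 ≡ 14 (mod 67)
14^2 ≡ 62 (mod 67)
14^3 ≡ 64 (mod 67)
14^6 ≡ 9 (mod 67)
14^11 ≡ 1 (mod 67) ✓
The smallest such exponent is 11, so the order of 14 is 11.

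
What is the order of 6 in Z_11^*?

10

ord(6) | φ(11) = 11 − 1 = 10 = 2 · 5.
Divisors of 10: 1, 2, 5, 10.
Check 6^d mod 11 for each divisor in increasing order:
6^1 ≡ 6
6^2 ≡ 3
6^5 ≡ 10
6^10 ≡ 1
Therefore the multiplicative order of 6 modulo 11 is 10.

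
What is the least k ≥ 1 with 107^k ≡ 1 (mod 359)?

179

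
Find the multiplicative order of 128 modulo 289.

By Lagrange's theorem, ord_289(128) divides φ(289) = φ(17^2) = 17·(17−1) = 272 = 2^4 · 17.
Divisors of 272: 1, 2, 4, 8, 16, 17, 34, 68, 136, 272.
Test each divisor d:
128^1 ≡ 128 (mod 289)
128^2 ≡ 200 (mod 289)
128^4 ≡ 118 (mod 289)
128^8 ≡ 52 (mod 289)
128^16 ≡ 103 (mod 289)
128^17 ≡ 179 (mod 289)
128^34 ≡ 251 (mod 289)
128^68 ≡ 288 (mod 289)
128^136 ≡ 1 (mod 289) ✓
So ord_289(128) = 136.

136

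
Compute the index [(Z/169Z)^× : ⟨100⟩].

4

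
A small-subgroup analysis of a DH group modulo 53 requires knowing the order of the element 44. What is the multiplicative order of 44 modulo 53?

13

The order of 44 must divide φ(53) = 53 − 1 = 52 = 2^2 · 13.
Divisors of 52: 1, 2, 4, 13, 26, 52.
Test each divisor d:
44^1 ≡ 44 (mod 53)
44^2 ≡ 28 (mod 53)
44^4 ≡ 42 (mod 53)
44^13 ≡ 1 (mod 53) ✓
So ord_53(44) = 13.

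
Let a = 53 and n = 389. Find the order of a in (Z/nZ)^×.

388

The order of 53 must divide φ(389) = 389 − 1 = 388 = 2^2 · 97.
Divisors of 388: 1, 2, 4, 97, 194, 388.
Compute 53^d (mod 389) for the divisors d until we hit 1:
53^1 ≡ 53
53^2 ≡ 86
53^4 ≡ 5
53^97 ≡ 115
53^194 ≡ 388
53^388 ≡ 1
The smallest such exponent is 388, so the order of 53 is 388.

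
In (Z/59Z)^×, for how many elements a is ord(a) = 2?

1

φ(59) = 59 − 1 = 58 = 2 · 29.
In a cyclic group of order 58, there are φ(d) elements of order d for each divisor d of 58, and zero for non-divisors.
2 | 58, and φ(2) = 2 − 1 = 1.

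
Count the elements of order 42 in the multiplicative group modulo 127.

φ(127) = 127 − 1 = 126 = 2 · 3^2 · 7.
In a cyclic group of order 126, there are φ(d) elements of order d for each divisor d of 126, and zero for non-divisors.
42 = 2 · 3 · 7 divides 126, and φ(42) = 12.

12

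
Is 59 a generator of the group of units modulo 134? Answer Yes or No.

No

φ(134) = φ(2)·φ(67) = 1·66 = 66 = 2 · 3 · 11.
An element g generates (Z/134Z)^× iff g^(66/q) ≢ 1 (mod 134) for each prime q ∈ {2, 3, 11}.
59^33 ≡ 1 (mod 134)  [q = 2: ≡ 1 ✗]
59^22 ≡ 1 (mod 134)  [q = 3: ≡ 1 ✗]
59^6 ≡ 107 (mod 134)  [q = 11: ≢ 1 ✓]
Since 59^33 ≡ 1, the order of 59 divides 33 < 66, so 59 is not a primitive root.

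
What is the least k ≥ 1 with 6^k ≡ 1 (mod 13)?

12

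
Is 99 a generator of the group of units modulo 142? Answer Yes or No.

Yes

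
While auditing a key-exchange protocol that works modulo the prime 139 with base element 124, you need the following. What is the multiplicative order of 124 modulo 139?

69

By Lagrange's theorem, ord_139(124) divides φ(139) = 139 − 1 = 138 = 2 · 3 · 23.
Divisors of 138: 1, 2, 3, 6, 23, 46, 69, 138.
Compute 124^d (mod 139) for the divisors d until we hit 1:
124^1 ≡ 124 (mod 139)
124^2 ≡ 86 (mod 139)
124^3 ≡ 100 (mod 139)
124^6 ≡ 131 (mod 139)
124^23 ≡ 42 (mod 139)
124^46 ≡ 96 (mod 139)
124^69 ≡ 1 (mod 139) ✓
Therefore the multiplicative order of 124 modulo 139 is 69.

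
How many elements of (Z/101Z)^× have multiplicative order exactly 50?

20

φ(101) = 101 − 1 = 100 = 2^2 · 5^2.
(Z/101Z)^× is cyclic (|G| = 100); a cyclic group of order m has exactly φ(d) elements of each order d | m, and none otherwise.
50 = 2 · 5^2 divides 100, and φ(50) = 20.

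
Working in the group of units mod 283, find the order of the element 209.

By Lagrange's theorem, ord_283(209) divides φ(283) = 283 − 1 = 282 = 2 · 3 · 47.
Divisors of 282: 1, 2, 3, 6, 47, 94, 141, 282.
Evaluate successive powers at the divisors of 282:
209^1 ≡ 209 (mod 283)
209^2 ≡ 99 (mod 283)
209^3 ≡ 32 (mod 283)
209^6 ≡ 175 (mod 283)
209^47 ≡ 45 (mod 283)
209^94 ≡ 44 (mod 283)
209^141 ≡ 282 (mod 283)
209^282 ≡ 1 (mod 283) ✓
Therefore the multiplicative order of 209 modulo 283 is 282.

282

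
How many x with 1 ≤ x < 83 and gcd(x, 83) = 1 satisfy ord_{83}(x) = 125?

φ(83) = 83 − 1 = 82 = 2 · 41.
(Z/83Z)^× is cyclic (|G| = 82); a cyclic group of order m has exactly φ(d) elements of each order d | m, and none otherwise.
125 does not divide 82, so no element of (Z/83Z)^× has order 125.

0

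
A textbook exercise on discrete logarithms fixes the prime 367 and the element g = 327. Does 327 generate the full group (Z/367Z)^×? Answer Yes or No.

φ(367) = 367 − 1 = 366 = 2 · 3 · 61.
An element g generates (Z/367Z)^× iff g^(366/q) ≢ 1 (mod 367) for each prime q ∈ {2, 3, 61}.
327^183 ≡ 1 (mod 367)  [q = 2: ≡ 1 ✗]
327^122 ≡ 1 (mod 367)  [q = 3: ≡ 1 ✗]
327^6 ≡ 346 (mod 367)  [q = 61: ≢ 1 ✓]
Since 327^183 ≡ 1, the order of 327 divides 183 < 366, so 327 is not a primitive root.

No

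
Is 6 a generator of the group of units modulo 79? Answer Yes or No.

φ(79) = 79 − 1 = 78 = 2 · 3 · 13.
An element g generates (Z/79Z)^× iff g^(78/q) ≢ 1 (mod 79) for each prime q ∈ {2, 3, 13}.
6^39 ≡ 78 (mod 79)  [q = 2: ≢ 1 ✓]
6^26 ≡ 55 (mod 79)  [q = 3: ≢ 1 ✓]
6^6 ≡ 46 (mod 79)  [q = 13: ≢ 1 ✓]
All checks pass, so 6 has order 78 and is a primitive root modulo 79.

Yes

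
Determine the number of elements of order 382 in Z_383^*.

190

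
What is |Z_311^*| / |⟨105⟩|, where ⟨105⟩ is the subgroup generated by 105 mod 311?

10

ord(105) | φ(311) = 311 − 1 = 310 = 2 · 5 · 31.
Divisors of 310: 1, 2, 5, 10, 31, 62, 155, 310.
Test each divisor d:
105^1 ≡ 105 (mod 311)
105^2 ≡ 140 (mod 311)
105^5 ≡ 113 (mod 311)
105^10 ≡ 18 (mod 311)
105^31 ≡ 1 (mod 311) ✓
The order of 105 is 31, so the subgroup it generates has 31 elements.
Index = |(Z/311Z)^×| / |⟨105⟩| = 310 / 31 = 10.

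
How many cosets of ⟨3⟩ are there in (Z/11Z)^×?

2

The order of 3 must divide φ(11) = 11 − 1 = 10 = 2 · 5.
Divisors of 10: 1, 2, 5, 10.
Compute 3^d (mod 11) for the divisors d until we hit 1:
3^1 ≡ 3 (mod 11)
3^2 ≡ 9 (mod 11)
3^5 ≡ 1 (mod 11) ✓
The order of 3 is 5, so the subgroup it generates has 5 elements.
[(Z/11Z)^× : ⟨3⟩] = 10/5 = 2.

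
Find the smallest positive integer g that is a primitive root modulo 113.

φ(113) = 113 − 1 = 112 = 2^4 · 7.
Test candidates g = 2, 3, … against the prime factors q ∈ {2, 7} of φ(113): g is a generator iff g^(112/q) ≢ 1 for every such q.
g = 2: 2^56 ≡ 1 — hits 1, so not a primitive root.
g = 3: 3^56 ≡ 112; 3^16 ≡ 49 — none is 1, so 3 is a primitive root.
So 3 is the smallest generator of (Z/113Z)^×.

3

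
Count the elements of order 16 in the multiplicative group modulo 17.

8

φ(17) = 17 − 1 = 16 = 2^4.
(Z/17Z)^× is cyclic (|G| = 16); a cyclic group of order m has exactly φ(d) elements of each order d | m, and none otherwise.
16 = 2^4 divides 16, and φ(16) = 8.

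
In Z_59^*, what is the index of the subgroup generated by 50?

By Lagrange's theorem, ord_59(50) divides φ(59) = 59 − 1 = 58 = 2 · 29.
Divisors of 58: 1, 2, 29, 58.
Test each divisor d:
50^1 ≡ 50 (mod 59)
50^2 ≡ 22 (mod 59)
50^29 ≡ 58 (mod 59)
50^58 ≡ 1 (mod 59) ✓
The order of 50 is 58, so the subgroup it generates has 58 elements.
The index is φ(59) / ord(50) = 58 / 58 = 1.

1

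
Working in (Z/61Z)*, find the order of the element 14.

By Lagrange's theorem, ord_61(14) divides φ(61) = 61 − 1 = 60 = 2^2 · 3 · 5.
Divisors of 60: 1, 2, 3, 4, 5, 6, 10, 12, 15, 20, 30, 60.
Compute 14^d (mod 61) for the divisors d until we hit 1:
14^1 ≡ 14
14^2 ≡ 13
14^3 ≡ 60
14^4 ≡ 47
14^5 ≡ 48
14^6 ≡ 1
So ord_61(14) = 6.

6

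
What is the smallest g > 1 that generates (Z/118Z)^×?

11

φ(118) = φ(2)·φ(59) = 1·58 = 58 = 2 · 29.
g is a primitive root iff g^(58/q) ≢ 1 (mod 118) for each prime q ∈ {2, 29}.
g = 2: gcd(2, 118) = 2 > 1, not a unit — skip.
g = 3: 3^29 ≡ 1 — hits 1, so not a primitive root.
g = 4: gcd(4, 118) = 2 > 1, not a unit — skip.
g = 5: 5^29 ≡ 1 — hits 1, so not a primitive root.
g = 6: gcd(6, 118) = 2 > 1, not a unit — skip.
g = 7: 7^29 ≡ 1 — hits 1, so not a primitive root.
g = 8: gcd(8, 118) = 2 > 1, not a unit — skip.
g = 9: 9^29 ≡ 1 — hits 1, so not a primitive root.
g = 10: gcd(10, 118) = 2 > 1, not a unit — skip.
g = 11: 11^29 ≡ 117; 11^2 ≡ 3 — none is 1, so 11 is a primitive root.
So 11 is the smallest generator of (Z/118Z)^×.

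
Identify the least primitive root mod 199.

3

φ(199) = 199 − 1 = 198 = 2 · 3^2 · 11.
g is a primitive root iff g^(198/q) ≢ 1 (mod 199) for each prime q ∈ {2, 3, 11}.
g = 2: 2^99 ≡ 1 — hits 1, so not a primitive root.
g = 3: 3^99 ≡ 198; 3^66 ≡ 106; 3^18 ≡ 125 — none is 1, so 3 is a primitive root.
Hence the least primitive root of 199 is 3.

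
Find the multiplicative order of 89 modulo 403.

60

Since 89 ∈ (Z/403Z)^×, its order divides φ(403) = φ(13·31) = (13−1)·(31−1) = 12·30 = 360 = 2^3 · 3^2 · 5.
Divisors of 360: 1, 2, 3, 4, 5, 6, 8, 9, 10, 12, 15, 18, 20, 24, 30, 36, 40, 45, 60, 72, 90, 120, 180, 360.
Compute 89^d (mod 403) for the divisors d until we hit 1:
89^1 ≡ 89
89^2 ≡ 264
89^3 ≡ 122
89^4 ≡ 380
89^5 ≡ 371
89^6 ≡ 376
89^8 ≡ 126
89^9 ≡ 333
89^10 ≡ 218
89^12 ≡ 326
89^15 ≡ 278
89^18 ≡ 64
89^20 ≡ 373
89^24 ≡ 287
89^30 ≡ 311
89^36 ≡ 66
89^40 ≡ 94
89^45 ≡ 216
89^60 ≡ 1
So ord_403(89) = 60.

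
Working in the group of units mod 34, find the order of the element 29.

ord(29) | φ(34) = φ(2)·φ(17) = 1·16 = 16 = 2^4.
Divisors of 16: 1, 2, 4, 8, 16.
Evaluate successive powers at the divisors of 16:
29^1 ≡ 29
29^2 ≡ 25
29^4 ≡ 13
29^8 ≡ 33
29^16 ≡ 1
Hence ord(29) = 16.

16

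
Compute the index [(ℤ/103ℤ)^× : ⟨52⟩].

Since 52 ∈ (Z/103Z)^×, its order divides φ(103) = 103 − 1 = 102 = 2 · 3 · 17.
Divisors of 102: 1, 2, 3, 6, 17, 34, 51, 102.
Evaluate successive powers at the divisors of 102:
52^1 ≡ 52 (mod 103)
52^2 ≡ 26 (mod 103)
52^3 ≡ 13 (mod 103)
52^6 ≡ 66 (mod 103)
52^17 ≡ 46 (mod 103)
52^34 ≡ 56 (mod 103)
52^51 ≡ 1 (mod 103) ✓
Thus |⟨52⟩| = ord(52) = 51.
Index = |(Z/103Z)^×| / |⟨52⟩| = 102 / 51 = 2.

2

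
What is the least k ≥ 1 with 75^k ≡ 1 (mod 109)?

ord(75) | φ(109) = 109 − 1 = 108 = 2^2 · 3^3.
Divisors of 108: 1, 2, 3, 4, 6, 9, 12, 18, 27, 36, 54, 108.
Evaluate successive powers at the divisors of 108:
75^1 ≡ 75
75^2 ≡ 66
75^3 ≡ 45
75^4 ≡ 105
75^6 ≡ 63
75^9 ≡ 1
So ord_109(75) = 9.

9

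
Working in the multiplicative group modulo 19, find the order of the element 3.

Since 3 ∈ (Z/19Z)^×, its order divides φ(19) = 19 − 1 = 18 = 2 · 3^2.
Divisors of 18: 1, 2, 3, 6, 9, 18.
Test each divisor d:
3^1 ≡ 3 (mod 19)
3^2 ≡ 9 (mod 19)
3^3 ≡ 8 (mod 19)
3^6 ≡ 7 (mod 19)
3^9 ≡ 18 (mod 19)
3^18 ≡ 1 (mod 19) ✓
Hence ord(3) = 18.

18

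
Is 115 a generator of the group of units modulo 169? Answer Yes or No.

φ(169) = φ(13^2) = 13·(13−1) = 156 = 2^2 · 3 · 13.
Test 115^(156/q) mod 169 for each prime factor q of 156:
115^78 ≡ 168 (mod 169)  [q = 2: ≢ 1 ✓]
115^52 ≡ 146 (mod 169)  [q = 3: ≢ 1 ✓]
115^12 ≡ 14 (mod 169)  [q = 13: ≢ 1 ✓]
None equal 1, so ord_169(115) = 156: 115 is a primitive root.

Yes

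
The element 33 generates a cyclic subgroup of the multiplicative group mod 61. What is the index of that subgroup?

By Lagrange's theorem, ord_61(33) divides φ(61) = 61 − 1 = 60 = 2^2 · 3 · 5.
Divisors of 60: 1, 2, 3, 4, 5, 6, 10, 12, 15, 20, 30, 60.
Evaluate successive powers at the divisors of 60:
33^1 ≡ 33 (mod 61)
33^2 ≡ 52 (mod 61)
33^3 ≡ 8 (mod 61)
33^4 ≡ 20 (mod 61)
33^5 ≡ 50 (mod 61)
33^6 ≡ 3 (mod 61)
33^10 ≡ 60 (mod 61)
33^12 ≡ 9 (mod 61)
33^15 ≡ 11 (mod 61)
33^20 ≡ 1 (mod 61) ✓
So ord_61(33) = 20, hence |⟨33⟩| = 20.
[(Z/61Z)^× : ⟨33⟩] = 60/20 = 3.

3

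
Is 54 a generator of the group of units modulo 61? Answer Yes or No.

φ(61) = 61 − 1 = 60 = 2^2 · 3 · 5.
54 is a primitive root mod 61 iff 54^(φ(61)/q) ≢ 1 for every prime q | φ(61), i.e. q ∈ {2, 3, 5}.
54^30 ≡ 60 (mod 61)  [q = 2: ≢ 1 ✓]
54^20 ≡ 47 (mod 61)  [q = 3: ≢ 1 ✓]
54^12 ≡ 34 (mod 61)  [q = 5: ≢ 1 ✓]
All checks pass, so 54 has order 60 and is a primitive root modulo 61.

Yes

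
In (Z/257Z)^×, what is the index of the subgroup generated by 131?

1

The order of 131 must divide φ(257) = 257 − 1 = 256 = 2^8.
Divisors of 256: 1, 2, 4, 8, 16, 32, 64, 128, 256.
Evaluate successive powers at the divisors of 256:
131^1 ≡ 131 (mod 257)
131^2 ≡ 199 (mod 257)
131^4 ≡ 23 (mod 257)
131^8 ≡ 15 (mod 257)
131^16 ≡ 225 (mod 257)
131^32 ≡ 253 (mod 257)
131^64 ≡ 16 (mod 257)
131^128 ≡ 256 (mod 257)
131^256 ≡ 1 (mod 257) ✓
So ord_257(131) = 256, hence |⟨131⟩| = 256.
[(Z/257Z)^× : ⟨131⟩] = 256/256 = 1.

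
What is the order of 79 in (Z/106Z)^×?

The order of 79 must divide φ(106) = φ(2)·φ(53) = 1·52 = 52 = 2^2 · 13.
Divisors of 52: 1, 2, 4, 13, 26, 52.
Test each divisor d:
79^1 ≡ 79
79^2 ≡ 93
79^4 ≡ 63
79^13 ≡ 83
79^26 ≡ 105
79^52 ≡ 1
Hence ord(79) = 52.

52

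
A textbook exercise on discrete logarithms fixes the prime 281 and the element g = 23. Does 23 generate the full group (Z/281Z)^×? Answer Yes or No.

Yes

φ(281) = 281 − 1 = 280 = 2^3 · 5 · 7.
An element g generates (Z/281Z)^× iff g^(280/q) ≢ 1 (mod 281) for each prime q ∈ {2, 5, 7}.
23^140 ≡ 280 (mod 281)  [q = 2: ≢ 1 ✓]
23^56 ≡ 90 (mod 281)  [q = 5: ≢ 1 ✓]
23^40 ≡ 249 (mod 281)  [q = 7: ≢ 1 ✓]
Every test exponent gives a nontrivial residue, hence 23 generates the full group.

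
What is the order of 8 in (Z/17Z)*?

The order of 8 must divide φ(17) = 17 − 1 = 16 = 2^4.
Divisors of 16: 1, 2, 4, 8, 16.
Test each divisor d:
8^1 ≡ 8 (mod 17)
8^2 ≡ 13 (mod 17)
8^4 ≡ 16 (mod 17)
8^8 ≡ 1 (mod 17) ✓
Therefore the multiplicative order of 8 modulo 17 is 8.

8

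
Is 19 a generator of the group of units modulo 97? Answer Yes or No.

No

φ(97) = 97 − 1 = 96 = 2^5 · 3.
Test 19^(96/q) mod 97 for each prime factor q of 96:
19^48 ≡ 96 (mod 97)  [q = 2: ≢ 1 ✓]
19^32 ≡ 1 (mod 97)  [q = 3: ≡ 1 ✗]
The check at q = 3 fails, so 19 generates a proper subgroup.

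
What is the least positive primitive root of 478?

7

φ(478) = φ(2)·φ(239) = 1·238 = 238 = 2 · 7 · 17.
Test candidates g = 2, 3, … against the prime factors q ∈ {2, 7, 17} of φ(478): g is a generator iff g^(238/q) ≢ 1 for every such q.
g = 2: gcd(2, 478) = 2 > 1, not a unit — skip.
g = 3: 3^119 ≡ 1 — hits 1, so not a primitive root.
g = 4: gcd(4, 478) = 2 > 1, not a unit — skip.
g = 5: 5^119 ≡ 1 — hits 1, so not a primitive root.
g = 6: gcd(6, 478) = 2 > 1, not a unit — skip.
g = 7: 7^119 ≡ 477; 7^34 ≡ 263; 7^14 ≡ 211 — none is 1, so 7 is a primitive root.
The smallest primitive root modulo 478 is 7.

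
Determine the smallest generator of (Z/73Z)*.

φ(73) = 73 − 1 = 72 = 2^3 · 3^2.
g is a primitive root iff g^(72/q) ≢ 1 (mod 73) for each prime q ∈ {2, 3}.
g = 2: 2^36 ≡ 1 — hits 1, so not a primitive root.
g = 3: 3^36 ≡ 1 — hits 1, so not a primitive root.
g = 4: 4^36 ≡ 1 — hits 1, so not a primitive root.
g = 5: 5^36 ≡ 72; 5^24 ≡ 8 — none is 1, so 5 is a primitive root.
So 5 is the smallest generator of (Z/73Z)^×.

5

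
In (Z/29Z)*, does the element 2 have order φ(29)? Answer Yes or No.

φ(29) = 29 − 1 = 28 = 2^2 · 7.
An element g generates (Z/29Z)^× iff g^(28/q) ≢ 1 (mod 29) for each prime q ∈ {2, 7}.
2^14 ≡ 28 (mod 29)  [q = 2: ≢ 1 ✓]
2^4 ≡ 16 (mod 29)  [q = 7: ≢ 1 ✓]
All checks pass, so 2 has order 28 and is a primitive root modulo 29.

Yes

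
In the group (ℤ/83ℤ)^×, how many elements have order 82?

40

φ(83) = 83 − 1 = 82 = 2 · 41.
In a cyclic group of order 82, there are φ(d) elements of order d for each divisor d of 82, and zero for non-divisors.
82 = 2 · 41 divides 82, and φ(82) = 40.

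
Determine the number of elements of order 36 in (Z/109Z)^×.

12

φ(109) = 109 − 1 = 108 = 2^2 · 3^3.
(Z/109Z)^× is cyclic (|G| = 108); a cyclic group of order m has exactly φ(d) elements of each order d | m, and none otherwise.
36 = 2^2 · 3^2 divides 108, and φ(36) = 12.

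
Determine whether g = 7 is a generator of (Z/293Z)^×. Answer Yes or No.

Yes

φ(293) = 293 − 1 = 292 = 2^2 · 73.
An element g generates (Z/293Z)^× iff g^(292/q) ≢ 1 (mod 293) for each prime q ∈ {2, 73}.
7^146 ≡ 292 (mod 293)  [q = 2: ≢ 1 ✓]
7^4 ≡ 57 (mod 293)  [q = 73: ≢ 1 ✓]
None equal 1, so ord_293(7) = 292: 7 is a primitive root.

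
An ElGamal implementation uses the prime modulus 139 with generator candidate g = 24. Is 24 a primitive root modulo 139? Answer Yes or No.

φ(139) = 139 − 1 = 138 = 2 · 3 · 23.
An element g generates (Z/139Z)^× iff g^(138/q) ≢ 1 (mod 139) for each prime q ∈ {2, 3, 23}.
24^69 ≡ 1 (mod 139)  [q = 2: ≡ 1 ✗]
24^46 ≡ 42 (mod 139)  [q = 3: ≢ 1 ✓]
24^6 ≡ 77 (mod 139)  [q = 23: ≢ 1 ✓]
Since 24^69 ≡ 1, the order of 24 divides 69 < 138, so 24 is not a primitive root.

No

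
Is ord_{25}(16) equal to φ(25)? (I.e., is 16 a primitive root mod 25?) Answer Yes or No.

φ(25) = φ(5^2) = 5·(5−1) = 20 = 2^2 · 5.
Test 16^(20/q) mod 25 for each prime factor q of 20:
16^10 ≡ 1 (mod 25)  [q = 2: ≡ 1 ✗]
16^4 ≡ 11 (mod 25)  [q = 5: ≢ 1 ✓]
Since 16^10 ≡ 1, the order of 16 divides 10 < 20, so 16 is not a primitive root.

No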